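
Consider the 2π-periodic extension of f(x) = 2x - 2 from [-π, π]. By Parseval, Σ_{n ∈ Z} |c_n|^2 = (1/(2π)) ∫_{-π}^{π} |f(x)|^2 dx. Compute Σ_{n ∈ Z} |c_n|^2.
Σ |c_n|^2 = 4π^2/3 + 4

Expand and integrate term by term over [-π, π]:
  ∫ (2x)^2 dx = 4·(2π^3/3); ∫ 2·2·(-2)·x dx = 0 (odd integrand); ∫ (-2)^2 dx = 4·2π.
So (1/(2π)) ∫_{-π}^{π} (2x - 2)^2 dx = 4π^2/3 + 4 = 4π^2/3 + 4.
Parseval ⇒ Σ |c_n|^2 = 4π^2/3 + 4.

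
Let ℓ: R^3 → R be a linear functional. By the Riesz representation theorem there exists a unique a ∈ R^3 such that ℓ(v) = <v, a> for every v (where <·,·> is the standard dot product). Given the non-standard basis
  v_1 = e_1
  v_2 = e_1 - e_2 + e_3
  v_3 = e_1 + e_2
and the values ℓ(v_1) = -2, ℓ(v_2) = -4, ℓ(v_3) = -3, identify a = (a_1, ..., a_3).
a = (-2, -1, -3)

Write a = (a_1, ..., a_3) in the standard basis. For each basis vector v_i, ℓ(v_i) = <v_i, a> is a linear equation in the a_j's. Collect the n equations into a matrix system V a = ℓ, where row i of V is v_i (expressed in the standard basis). Since V is invertible (lower-triangular with 1s on the diagonal, up to permutation), solve by back-substitution:
  V =
[[1, 0, 0],
 [1, -1, 1],
 [1, 1, 0]]
  V a = (-2, -4, -3)
Solving gives a = (-2, -1, -3).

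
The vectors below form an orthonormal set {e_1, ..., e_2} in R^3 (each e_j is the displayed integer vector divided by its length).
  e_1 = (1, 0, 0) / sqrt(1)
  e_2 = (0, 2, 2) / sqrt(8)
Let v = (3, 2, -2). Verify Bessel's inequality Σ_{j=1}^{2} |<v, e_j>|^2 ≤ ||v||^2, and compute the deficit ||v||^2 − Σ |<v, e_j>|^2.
Σ |<v, e_j>|^2 = 9; ||v||^2 = 17; deficit = 8

Write each e_j = u_j / sqrt(<u_j, u_j>) where u_j is the displayed integer vector. Then <v, e_j> = <v, u_j> / sqrt(<u_j, u_j>), so |<v, e_j>|^2 = <v, u_j>^2 / <u_j, u_j>.
Coefficients: <v, e_1> = 3/sqrt(1), <v, e_2> = 0/sqrt(8).
Square and sum: Σ |<v, e_j>|^2 = 9.
Compute ||v||^2 = v·v = 17.
Deficit = 17 − 9 = 8 ≥ 0, confirming Bessel's inequality. (The deficit equals ||v − Σ <v,e_j> e_j||^2, the squared distance from v to span{e_j}.)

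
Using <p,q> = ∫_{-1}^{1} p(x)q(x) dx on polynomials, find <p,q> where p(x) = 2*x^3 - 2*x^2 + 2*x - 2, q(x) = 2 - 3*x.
<p,q> = -256/15

Expand the product: p(x)·q(x) = -6*x^4 + 10*x^3 - 10*x^2 + 10*x - 4.
∫_{-1}^{1} of each monomial x^k gives [2/(k+1) if k even, 0 if k odd]. Integrating term-by-term (or equivalently evaluating the antiderivative F(x) = -6*x^5/5 + 5*x^4/2 - 10*x^3/3 + 5*x^2 - 4*x at the endpoints):
  F(1) − F(−1) = -31/30 − (481/30) = -256/15.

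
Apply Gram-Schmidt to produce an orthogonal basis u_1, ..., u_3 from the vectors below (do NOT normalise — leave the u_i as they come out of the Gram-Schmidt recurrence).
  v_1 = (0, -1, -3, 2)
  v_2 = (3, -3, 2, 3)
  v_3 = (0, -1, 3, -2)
Orthogonal basis:
  u_1 = (0, -1, -3, 2)
  u_2 = (3, -39/14, 37/14, 18/7)
  u_3 = (-234/425, -572/425, -24/425, -322/425)

Apply the Gram-Schmidt recurrence
  u_1 = v_1
  u_i = v_i − Σ_{j<i} ((v_i · u_j) / (u_j · u_j)) · u_j.

Step by step this gives:
  u_1 = (0, -1, -3, 2)
  u_2 = (3, -39/14, 37/14, 18/7)
  u_3 = (-234/425, -572/425, -24/425, -322/425)

Orthogonality check:
  u_2 · u_1 = 0 (should be 0)
  u_3 · u_1 = 0 (should be 0)
  u_3 · u_2 = 0 (should be 0)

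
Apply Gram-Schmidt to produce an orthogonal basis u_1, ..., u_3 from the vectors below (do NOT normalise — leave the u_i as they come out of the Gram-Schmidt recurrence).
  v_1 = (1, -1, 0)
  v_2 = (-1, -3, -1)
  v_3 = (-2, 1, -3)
Orthogonal basis:
  u_1 = (1, -1, 0)
  u_2 = (-2, -2, -1)
  u_3 = (11/18, 11/18, -22/9)

Apply the Gram-Schmidt recurrence
  u_1 = v_1
  u_i = v_i − Σ_{j<i} ((v_i · u_j) / (u_j · u_j)) · u_j.

Step by step this gives:
  u_1 = (1, -1, 0)
  u_2 = (-2, -2, -1)
  u_3 = (11/18, 11/18, -22/9)

Orthogonality check:
  u_2 · u_1 = 0 (should be 0)
  u_3 · u_1 = 0 (should be 0)
  u_3 · u_2 = 0 (should be 0)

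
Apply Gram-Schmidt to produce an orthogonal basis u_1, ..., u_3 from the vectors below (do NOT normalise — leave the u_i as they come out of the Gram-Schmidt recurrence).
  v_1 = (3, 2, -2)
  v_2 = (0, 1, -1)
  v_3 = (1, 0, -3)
Orthogonal basis:
  u_1 = (3, 2, -2)
  u_2 = (-12/17, 9/17, -9/17)
  u_3 = (0, -3/2, -3/2)

Apply the Gram-Schmidt recurrence
  u_1 = v_1
  u_i = v_i − Σ_{j<i} ((v_i · u_j) / (u_j · u_j)) · u_j.

Step by step this gives:
  u_1 = (3, 2, -2)
  u_2 = (-12/17, 9/17, -9/17)
  u_3 = (0, -3/2, -3/2)

Orthogonality check:
  u_2 · u_1 = 0 (should be 0)
  u_3 · u_1 = 0 (should be 0)
  u_3 · u_2 = 0 (should be 0)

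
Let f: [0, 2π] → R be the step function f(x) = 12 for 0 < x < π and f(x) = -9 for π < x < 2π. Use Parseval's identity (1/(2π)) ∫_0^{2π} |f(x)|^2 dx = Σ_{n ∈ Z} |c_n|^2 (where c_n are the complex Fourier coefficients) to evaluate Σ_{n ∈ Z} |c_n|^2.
Σ |c_n|^2 = 225/2

Parseval equates the L^2 energy of f (normalised by 1/(2π)) with the ℓ^2 sum of its Fourier coefficients: (1/(2π)) ∫_0^{2π} |f|^2 = Σ |c_n|^2.
Compute the left side: (1/(2π)) [∫_0^π 12^2 dx + ∫_π^{2π} (-9)^2 dx] = (1/(2π)) · (144π + 81π) = (144 + 81)/2 = 225/2.
So Σ_{n ∈ Z} |c_n|^2 = 225/2.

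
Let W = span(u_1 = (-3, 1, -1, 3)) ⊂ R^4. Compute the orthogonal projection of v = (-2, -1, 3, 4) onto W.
proj_W(v) = (-21/10, 7/10, -7/10, 21/10)

Set up U = [u_1 | ... | u_1] ∈ R^(4×1). The projector onto W = col(U) is P = U (U^T U)^(-1) U^T.
Compute U^T U =
  [20],
and U^T v = (14).
Solve U^T U · c = U^T v for the coefficients: c = (7/10). The projection is proj_W(v) = U c.
Check: (v - proj_W(v)) · u_1 = 0  (should be 0).
Result: proj_W(v) = (-21/10, 7/10, -7/10, 21/10).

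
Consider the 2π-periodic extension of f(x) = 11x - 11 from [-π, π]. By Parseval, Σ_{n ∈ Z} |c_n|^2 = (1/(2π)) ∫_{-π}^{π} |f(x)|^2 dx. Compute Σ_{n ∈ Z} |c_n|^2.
Σ |c_n|^2 = 121π^2/3 + 121

Expand and integrate term by term over [-π, π]:
  ∫ (11x)^2 dx = 121·(2π^3/3); ∫ 2·11·(-11)·x dx = 0 (odd integrand); ∫ (-11)^2 dx = 121·2π.
So (1/(2π)) ∫_{-π}^{π} (11x - 11)^2 dx = 121π^2/3 + 121 = 121π^2/3 + 121.
Parseval ⇒ Σ |c_n|^2 = 121π^2/3 + 121.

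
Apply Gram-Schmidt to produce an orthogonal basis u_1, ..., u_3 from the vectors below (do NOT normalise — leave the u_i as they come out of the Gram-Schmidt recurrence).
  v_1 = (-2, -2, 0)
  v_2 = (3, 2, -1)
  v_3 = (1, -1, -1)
Orthogonal basis:
  u_1 = (-2, -2, 0)
  u_2 = (1/2, -1/2, -1)
  u_3 = (1/3, -1/3, 1/3)

Apply the Gram-Schmidt recurrence
  u_1 = v_1
  u_i = v_i − Σ_{j<i} ((v_i · u_j) / (u_j · u_j)) · u_j.

Step by step this gives:
  u_1 = (-2, -2, 0)
  u_2 = (1/2, -1/2, -1)
  u_3 = (1/3, -1/3, 1/3)

Orthogonality check:
  u_2 · u_1 = 0 (should be 0)
  u_3 · u_1 = 0 (should be 0)
  u_3 · u_2 = 0 (should be 0)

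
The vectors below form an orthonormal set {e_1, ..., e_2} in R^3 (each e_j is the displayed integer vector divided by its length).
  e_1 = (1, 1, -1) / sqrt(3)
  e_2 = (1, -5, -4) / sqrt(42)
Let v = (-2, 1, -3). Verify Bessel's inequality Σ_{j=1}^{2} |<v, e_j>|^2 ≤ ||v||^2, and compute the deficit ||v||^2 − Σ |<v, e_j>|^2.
Σ |<v, e_j>|^2 = 27/14; ||v||^2 = 14; deficit = 169/14

Write each e_j = u_j / sqrt(<u_j, u_j>) where u_j is the displayed integer vector. Then <v, e_j> = <v, u_j> / sqrt(<u_j, u_j>), so |<v, e_j>|^2 = <v, u_j>^2 / <u_j, u_j>.
Coefficients: <v, e_1> = 2/sqrt(3), <v, e_2> = 5/sqrt(42).
Square and sum: Σ |<v, e_j>|^2 = 27/14.
Compute ||v||^2 = v·v = 14.
Deficit = 14 − 27/14 = 169/14 ≥ 0, confirming Bessel's inequality. (The deficit equals ||v − Σ <v,e_j> e_j||^2, the squared distance from v to span{e_j}.)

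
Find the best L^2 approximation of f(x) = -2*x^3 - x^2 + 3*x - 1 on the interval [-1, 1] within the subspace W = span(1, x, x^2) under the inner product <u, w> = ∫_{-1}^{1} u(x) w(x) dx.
g(x) = -x^2 + 9*x/5 - 1

The best approximation g ∈ W is the orthogonal projection of f onto W. Writing g = a_0 + a_1 x + a_2 x^2, the coefficients solve the normal equations G · a = b where
  G_{ij} = <φ_i, φ_j> and b_i = <f, φ_i>, with φ_0 = 1, φ_1 = x, φ_2 = x^2.
G =
  [2, 0, 2/3]
  [0, 2/3, 0]
  [2/3, 0, 2/5],
b = (-8/3, 6/5, -16/15).
Solving gives a_0 = -1, a_1 = 9/5, a_2 = -1, so
  g(x) = -x^2 + 9*x/5 - 1.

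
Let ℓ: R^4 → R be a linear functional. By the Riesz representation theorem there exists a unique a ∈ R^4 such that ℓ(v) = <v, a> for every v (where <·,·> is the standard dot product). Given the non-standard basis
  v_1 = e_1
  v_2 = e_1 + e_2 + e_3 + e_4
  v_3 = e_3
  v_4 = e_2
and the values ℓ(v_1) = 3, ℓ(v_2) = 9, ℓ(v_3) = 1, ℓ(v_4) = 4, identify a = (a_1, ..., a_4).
a = (3, 4, 1, 1)

Write a = (a_1, ..., a_4) in the standard basis. For each basis vector v_i, ℓ(v_i) = <v_i, a> is a linear equation in the a_j's. Collect the n equations into a matrix system V a = ℓ, where row i of V is v_i (expressed in the standard basis). Since V is invertible (lower-triangular with 1s on the diagonal, up to permutation), solve by back-substitution:
  V =
[[1, 0, 0, 0],
 [1, 1, 1, 1],
 [0, 0, 1, 0],
 [0, 1, 0, 0]]
  V a = (3, 9, 1, 4)
Solving gives a = (3, 4, 1, 1).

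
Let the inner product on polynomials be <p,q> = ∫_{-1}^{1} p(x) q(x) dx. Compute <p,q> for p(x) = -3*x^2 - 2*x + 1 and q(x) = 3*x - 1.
<p,q> = -4

Expand the product: p(x)·q(x) = -9*x^3 - 3*x^2 + 5*x - 1.
∫_{-1}^{1} of each monomial x^k gives [2/(k+1) if k even, 0 if k odd]. Integrating term-by-term (or equivalently evaluating the antiderivative F(x) = -9*x^4/4 - x^3 + 5*x^2/2 - x at the endpoints):
  F(1) − F(−1) = -7/4 − (9/4) = -4.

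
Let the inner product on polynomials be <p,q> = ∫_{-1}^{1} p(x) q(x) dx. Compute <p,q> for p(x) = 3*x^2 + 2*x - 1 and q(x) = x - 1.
<p,q> = 4/3

Expand the product: p(x)·q(x) = 3*x^3 - x^2 - 3*x + 1.
∫_{-1}^{1} of each monomial x^k gives [2/(k+1) if k even, 0 if k odd]. Integrating term-by-term (or equivalently evaluating the antiderivative F(x) = 3*x^4/4 - x^3/3 - 3*x^2/2 + x at the endpoints):
  F(1) − F(−1) = -1/12 − (-17/12) = 4/3.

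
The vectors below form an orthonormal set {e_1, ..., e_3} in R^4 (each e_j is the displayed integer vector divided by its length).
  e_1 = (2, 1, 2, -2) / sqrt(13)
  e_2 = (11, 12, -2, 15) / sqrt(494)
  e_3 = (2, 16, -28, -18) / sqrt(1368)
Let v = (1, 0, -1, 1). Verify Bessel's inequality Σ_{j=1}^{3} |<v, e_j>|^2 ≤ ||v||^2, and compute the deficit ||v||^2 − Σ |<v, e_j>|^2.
Σ |<v, e_j>|^2 = 2; ||v||^2 = 3; deficit = 1

Write each e_j = u_j / sqrt(<u_j, u_j>) where u_j is the displayed integer vector. Then <v, e_j> = <v, u_j> / sqrt(<u_j, u_j>), so |<v, e_j>|^2 = <v, u_j>^2 / <u_j, u_j>.
Coefficients: <v, e_1> = -2/sqrt(13), <v, e_2> = 28/sqrt(494), <v, e_3> = 12/sqrt(1368).
Square and sum: Σ |<v, e_j>|^2 = 2.
Compute ||v||^2 = v·v = 3.
Deficit = 3 − 2 = 1 ≥ 0, confirming Bessel's inequality. (The deficit equals ||v − Σ <v,e_j> e_j||^2, the squared distance from v to span{e_j}.)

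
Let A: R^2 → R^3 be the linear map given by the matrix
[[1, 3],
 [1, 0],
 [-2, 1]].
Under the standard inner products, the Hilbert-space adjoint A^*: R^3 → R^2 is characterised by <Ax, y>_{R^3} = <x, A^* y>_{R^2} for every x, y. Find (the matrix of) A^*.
A^* = A^T =
[[1, 1, -2],
 [3, 0, 1]]

For real matrices with standard dot products, the defining identity <Ax, y> = <x, A^* y> gives (Ax)^T y = x^T (A^*) y, i.e. x^T A^T y = x^T (A^*) y. Since this holds for all x, y, we must have A^* = A^T. Therefore
A^* =
[[1, 1, -2],
 [3, 0, 1]].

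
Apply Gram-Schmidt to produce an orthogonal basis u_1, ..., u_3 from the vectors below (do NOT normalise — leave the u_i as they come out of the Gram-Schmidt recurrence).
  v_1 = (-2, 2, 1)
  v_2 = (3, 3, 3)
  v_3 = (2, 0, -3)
Orthogonal basis:
  u_1 = (-2, 2, 1)
  u_2 = (11/3, 7/3, 8/3)
  u_3 = (7/13, 21/13, -28/13)

Apply the Gram-Schmidt recurrence
  u_1 = v_1
  u_i = v_i − Σ_{j<i} ((v_i · u_j) / (u_j · u_j)) · u_j.

Step by step this gives:
  u_1 = (-2, 2, 1)
  u_2 = (11/3, 7/3, 8/3)
  u_3 = (7/13, 21/13, -28/13)

Orthogonality check:
  u_2 · u_1 = 0 (should be 0)
  u_3 · u_1 = 0 (should be 0)
  u_3 · u_2 = 0 (should be 0)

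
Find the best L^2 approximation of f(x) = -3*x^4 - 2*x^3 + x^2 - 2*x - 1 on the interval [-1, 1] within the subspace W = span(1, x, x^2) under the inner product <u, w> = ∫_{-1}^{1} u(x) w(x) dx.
g(x) = -11*x^2/7 - 16*x/5 - 26/35

The best approximation g ∈ W is the orthogonal projection of f onto W. Writing g = a_0 + a_1 x + a_2 x^2, the coefficients solve the normal equations G · a = b where
  G_{ij} = <φ_i, φ_j> and b_i = <f, φ_i>, with φ_0 = 1, φ_1 = x, φ_2 = x^2.
G =
  [2, 0, 2/3]
  [0, 2/3, 0]
  [2/3, 0, 2/5],
b = (-38/15, -32/15, -118/105).
Solving gives a_0 = -26/35, a_1 = -16/5, a_2 = -11/7, so
  g(x) = -11*x^2/7 - 16*x/5 - 26/35.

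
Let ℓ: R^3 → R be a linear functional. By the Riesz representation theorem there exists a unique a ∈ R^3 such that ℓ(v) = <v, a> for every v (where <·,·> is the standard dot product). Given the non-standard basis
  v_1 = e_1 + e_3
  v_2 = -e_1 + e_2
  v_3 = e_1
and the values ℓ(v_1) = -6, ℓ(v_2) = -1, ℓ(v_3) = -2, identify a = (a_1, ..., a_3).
a = (-2, -3, -4)

Write a = (a_1, ..., a_3) in the standard basis. For each basis vector v_i, ℓ(v_i) = <v_i, a> is a linear equation in the a_j's. Collect the n equations into a matrix system V a = ℓ, where row i of V is v_i (expressed in the standard basis). Since V is invertible (lower-triangular with 1s on the diagonal, up to permutation), solve by back-substitution:
  V =
[[1, 0, 1],
 [-1, 1, 0],
 [1, 0, 0]]
  V a = (-6, -1, -2)
Solving gives a = (-2, -3, -4).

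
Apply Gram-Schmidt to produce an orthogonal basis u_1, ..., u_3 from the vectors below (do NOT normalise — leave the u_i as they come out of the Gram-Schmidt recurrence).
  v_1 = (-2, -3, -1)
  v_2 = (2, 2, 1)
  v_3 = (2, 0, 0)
Orthogonal basis:
  u_1 = (-2, -3, -1)
  u_2 = (3/7, -5/14, 3/14)
  u_3 = (2/5, 0, -4/5)

Apply the Gram-Schmidt recurrence
  u_1 = v_1
  u_i = v_i − Σ_{j<i} ((v_i · u_j) / (u_j · u_j)) · u_j.

Step by step this gives:
  u_1 = (-2, -3, -1)
  u_2 = (3/7, -5/14, 3/14)
  u_3 = (2/5, 0, -4/5)

Orthogonality check:
  u_2 · u_1 = 0 (should be 0)
  u_3 · u_1 = 0 (should be 0)
  u_3 · u_2 = 0 (should be 0)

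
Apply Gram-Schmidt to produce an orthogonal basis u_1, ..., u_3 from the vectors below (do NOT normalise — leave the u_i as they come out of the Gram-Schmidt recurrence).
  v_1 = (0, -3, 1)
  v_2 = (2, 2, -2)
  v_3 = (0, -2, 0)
Orthogonal basis:
  u_1 = (0, -3, 1)
  u_2 = (2, -2/5, -6/5)
  u_3 = (-2/7, -1/7, -3/7)

Apply the Gram-Schmidt recurrence
  u_1 = v_1
  u_i = v_i − Σ_{j<i} ((v_i · u_j) / (u_j · u_j)) · u_j.

Step by step this gives:
  u_1 = (0, -3, 1)
  u_2 = (2, -2/5, -6/5)
  u_3 = (-2/7, -1/7, -3/7)

Orthogonality check:
  u_2 · u_1 = 0 (should be 0)
  u_3 · u_1 = 0 (should be 0)
  u_3 · u_2 = 0 (should be 0)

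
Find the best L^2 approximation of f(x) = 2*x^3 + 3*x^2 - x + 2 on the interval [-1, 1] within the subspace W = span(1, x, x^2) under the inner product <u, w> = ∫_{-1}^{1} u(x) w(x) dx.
g(x) = 3*x^2 + x/5 + 2

The best approximation g ∈ W is the orthogonal projection of f onto W. Writing g = a_0 + a_1 x + a_2 x^2, the coefficients solve the normal equations G · a = b where
  G_{ij} = <φ_i, φ_j> and b_i = <f, φ_i>, with φ_0 = 1, φ_1 = x, φ_2 = x^2.
G =
  [2, 0, 2/3]
  [0, 2/3, 0]
  [2/3, 0, 2/5],
b = (6, 2/15, 38/15).
Solving gives a_0 = 2, a_1 = 1/5, a_2 = 3, so
  g(x) = 3*x^2 + x/5 + 2.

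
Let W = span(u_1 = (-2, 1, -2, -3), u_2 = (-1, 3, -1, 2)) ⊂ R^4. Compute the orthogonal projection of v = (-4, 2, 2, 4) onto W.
proj_W(v) = (-82/269, 776/269, -82/269, 906/269)

Set up U = [u_1 | ... | u_2] ∈ R^(4×2). The projector onto W = col(U) is P = U (U^T U)^(-1) U^T.
Compute U^T U =
  [18, 1]
  [1, 15],
and U^T v = (-6, 16).
Solve U^T U · c = U^T v for the coefficients: c = (-106/269, 294/269). The projection is proj_W(v) = U c.
Check: (v - proj_W(v)) · u_1 = 0  (should be 0).
Check: (v - proj_W(v)) · u_2 = 0  (should be 0).
Result: proj_W(v) = (-82/269, 776/269, -82/269, 906/269).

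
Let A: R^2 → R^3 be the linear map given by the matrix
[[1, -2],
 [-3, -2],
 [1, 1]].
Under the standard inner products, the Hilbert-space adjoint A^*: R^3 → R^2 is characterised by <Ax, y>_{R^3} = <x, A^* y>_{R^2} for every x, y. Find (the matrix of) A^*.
A^* = A^T =
[[1, -3, 1],
 [-2, -2, 1]]

For real matrices with standard dot products, the defining identity <Ax, y> = <x, A^* y> gives (Ax)^T y = x^T (A^*) y, i.e. x^T A^T y = x^T (A^*) y. Since this holds for all x, y, we must have A^* = A^T. Therefore
A^* =
[[1, -3, 1],
 [-2, -2, 1]].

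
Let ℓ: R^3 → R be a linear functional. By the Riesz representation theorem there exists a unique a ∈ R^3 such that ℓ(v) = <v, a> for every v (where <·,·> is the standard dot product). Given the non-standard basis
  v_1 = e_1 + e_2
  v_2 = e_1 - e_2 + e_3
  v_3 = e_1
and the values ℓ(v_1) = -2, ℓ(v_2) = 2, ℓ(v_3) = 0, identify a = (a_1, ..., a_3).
a = (0, -2, 0)

Write a = (a_1, ..., a_3) in the standard basis. For each basis vector v_i, ℓ(v_i) = <v_i, a> is a linear equation in the a_j's. Collect the n equations into a matrix system V a = ℓ, where row i of V is v_i (expressed in the standard basis). Since V is invertible (lower-triangular with 1s on the diagonal, up to permutation), solve by back-substitution:
  V =
[[1, 1, 0],
 [1, -1, 1],
 [1, 0, 0]]
  V a = (-2, 2, 0)
Solving gives a = (0, -2, 0).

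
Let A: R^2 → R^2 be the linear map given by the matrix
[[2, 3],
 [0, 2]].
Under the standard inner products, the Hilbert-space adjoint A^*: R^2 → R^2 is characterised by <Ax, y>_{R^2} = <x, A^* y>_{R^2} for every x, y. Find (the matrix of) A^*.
A^* = A^T =
[[2, 0],
 [3, 2]]

For real matrices with standard dot products, the defining identity <Ax, y> = <x, A^* y> gives (Ax)^T y = x^T (A^*) y, i.e. x^T A^T y = x^T (A^*) y. Since this holds for all x, y, we must have A^* = A^T. Therefore
A^* =
[[2, 0],
 [3, 2]].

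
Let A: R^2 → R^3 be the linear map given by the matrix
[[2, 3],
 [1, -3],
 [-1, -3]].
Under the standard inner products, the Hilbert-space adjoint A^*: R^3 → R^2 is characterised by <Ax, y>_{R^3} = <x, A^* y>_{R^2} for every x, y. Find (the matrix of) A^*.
A^* = A^T =
[[2, 1, -1],
 [3, -3, -3]]

For real matrices with standard dot products, the defining identity <Ax, y> = <x, A^* y> gives (Ax)^T y = x^T (A^*) y, i.e. x^T A^T y = x^T (A^*) y. Since this holds for all x, y, we must have A^* = A^T. Therefore
A^* =
[[2, 1, -1],
 [3, -3, -3]].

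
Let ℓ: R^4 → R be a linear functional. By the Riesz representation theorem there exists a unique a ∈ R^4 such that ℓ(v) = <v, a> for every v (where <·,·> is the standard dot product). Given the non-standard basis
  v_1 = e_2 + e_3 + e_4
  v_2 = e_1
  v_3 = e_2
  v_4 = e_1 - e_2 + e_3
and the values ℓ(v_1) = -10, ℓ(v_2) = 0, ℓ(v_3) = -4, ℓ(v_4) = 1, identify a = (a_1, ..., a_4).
a = (0, -4, -3, -3)

Write a = (a_1, ..., a_4) in the standard basis. For each basis vector v_i, ℓ(v_i) = <v_i, a> is a linear equation in the a_j's. Collect the n equations into a matrix system V a = ℓ, where row i of V is v_i (expressed in the standard basis). Since V is invertible (lower-triangular with 1s on the diagonal, up to permutation), solve by back-substitution:
  V =
[[0, 1, 1, 1],
 [1, 0, 0, 0],
 [0, 1, 0, 0],
 [1, -1, 1, 0]]
  V a = (-10, 0, -4, 1)
Solving gives a = (0, -4, -3, -3).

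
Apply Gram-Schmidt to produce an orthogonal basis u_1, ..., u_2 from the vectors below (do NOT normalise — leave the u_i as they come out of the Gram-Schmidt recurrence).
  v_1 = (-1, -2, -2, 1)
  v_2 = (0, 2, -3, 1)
Orthogonal basis:
  u_1 = (-1, -2, -2, 1)
  u_2 = (3/10, 13/5, -12/5, 7/10)

Apply the Gram-Schmidt recurrence
  u_1 = v_1
  u_i = v_i − Σ_{j<i} ((v_i · u_j) / (u_j · u_j)) · u_j.

Step by step this gives:
  u_1 = (-1, -2, -2, 1)
  u_2 = (3/10, 13/5, -12/5, 7/10)

Orthogonality check:
  u_2 · u_1 = 0 (should be 0)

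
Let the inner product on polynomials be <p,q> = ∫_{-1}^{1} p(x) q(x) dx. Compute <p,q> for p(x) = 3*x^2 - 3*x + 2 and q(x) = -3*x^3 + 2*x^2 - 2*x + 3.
<p,q> = 92/3

Expand the product: p(x)·q(x) = -9*x^5 + 15*x^4 - 18*x^3 + 19*x^2 - 13*x + 6.
∫_{-1}^{1} of each monomial x^k gives [2/(k+1) if k even, 0 if k odd]. Integrating term-by-term (or equivalently evaluating the antiderivative F(x) = -3*x^6/2 + 3*x^5 - 9*x^4/2 + 19*x^3/3 - 13*x^2/2 + 6*x at the endpoints):
  F(1) − F(−1) = 17/6 − (-167/6) = 92/3.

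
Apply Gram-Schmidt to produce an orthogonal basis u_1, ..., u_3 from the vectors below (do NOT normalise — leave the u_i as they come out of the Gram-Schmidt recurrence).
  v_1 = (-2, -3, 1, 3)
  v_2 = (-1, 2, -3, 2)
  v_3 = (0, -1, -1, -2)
Orthogonal basis:
  u_1 = (-2, -3, 1, 3)
  u_2 = (-25/23, 43/23, -68/23, 49/23)
  u_3 = (-223/413, -492/413, -557/413, -65/59)

Apply the Gram-Schmidt recurrence
  u_1 = v_1
  u_i = v_i − Σ_{j<i} ((v_i · u_j) / (u_j · u_j)) · u_j.

Step by step this gives:
  u_1 = (-2, -3, 1, 3)
  u_2 = (-25/23, 43/23, -68/23, 49/23)
  u_3 = (-223/413, -492/413, -557/413, -65/59)

Orthogonality check:
  u_2 · u_1 = 0 (should be 0)
  u_3 · u_1 = 0 (should be 0)
  u_3 · u_2 = 0 (should be 0)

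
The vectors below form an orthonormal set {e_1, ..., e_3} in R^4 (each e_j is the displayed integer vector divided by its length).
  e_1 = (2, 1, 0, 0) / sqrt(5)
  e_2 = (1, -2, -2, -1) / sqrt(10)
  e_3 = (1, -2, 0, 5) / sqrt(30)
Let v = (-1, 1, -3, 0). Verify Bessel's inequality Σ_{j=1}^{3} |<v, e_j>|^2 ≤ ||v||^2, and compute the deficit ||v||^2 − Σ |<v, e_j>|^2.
Σ |<v, e_j>|^2 = 7/5; ||v||^2 = 11; deficit = 48/5

Write each e_j = u_j / sqrt(<u_j, u_j>) where u_j is the displayed integer vector. Then <v, e_j> = <v, u_j> / sqrt(<u_j, u_j>), so |<v, e_j>|^2 = <v, u_j>^2 / <u_j, u_j>.
Coefficients: <v, e_1> = -1/sqrt(5), <v, e_2> = 3/sqrt(10), <v, e_3> = -3/sqrt(30).
Square and sum: Σ |<v, e_j>|^2 = 7/5.
Compute ||v||^2 = v·v = 11.
Deficit = 11 − 7/5 = 48/5 ≥ 0, confirming Bessel's inequality. (The deficit equals ||v − Σ <v,e_j> e_j||^2, the squared distance from v to span{e_j}.)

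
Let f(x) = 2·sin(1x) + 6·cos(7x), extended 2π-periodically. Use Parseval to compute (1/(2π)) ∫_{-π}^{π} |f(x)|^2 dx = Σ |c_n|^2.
Σ |c_n|^2 = 20

Expand |f|^2 and use orthogonality of {sin(nx), cos(mx)} on [-π, π]:
  ∫_{-π}^{π} sin(nx)^2 dx = π, ∫ cos(mx)^2 dx = π, and cross terms integrate to 0.
So ∫_{-π}^{π} f(x)^2 dx = 2^2 · π + 6^2 · π = (4 + 36)π.
Divide by 2π: (4 + 36)/2 = 20.
By Parseval, this equals Σ |c_n|^2.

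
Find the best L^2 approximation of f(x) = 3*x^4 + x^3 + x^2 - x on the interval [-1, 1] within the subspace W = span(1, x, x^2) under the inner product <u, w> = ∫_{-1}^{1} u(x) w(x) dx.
g(x) = 25*x^2/7 - 2*x/5 - 9/35

The best approximation g ∈ W is the orthogonal projection of f onto W. Writing g = a_0 + a_1 x + a_2 x^2, the coefficients solve the normal equations G · a = b where
  G_{ij} = <φ_i, φ_j> and b_i = <f, φ_i>, with φ_0 = 1, φ_1 = x, φ_2 = x^2.
G =
  [2, 0, 2/3]
  [0, 2/3, 0]
  [2/3, 0, 2/5],
b = (28/15, -4/15, 44/35).
Solving gives a_0 = -9/35, a_1 = -2/5, a_2 = 25/7, so
  g(x) = 25*x^2/7 - 2*x/5 - 9/35.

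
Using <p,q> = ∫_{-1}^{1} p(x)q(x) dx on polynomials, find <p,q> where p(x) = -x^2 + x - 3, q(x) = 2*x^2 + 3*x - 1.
<p,q> = 58/15

Expand the product: p(x)·q(x) = -2*x^4 - x^3 - 2*x^2 - 10*x + 3.
∫_{-1}^{1} of each monomial x^k gives [2/(k+1) if k even, 0 if k odd]. Integrating term-by-term (or equivalently evaluating the antiderivative F(x) = -2*x^5/5 - x^4/4 - 2*x^3/3 - 5*x^2 + 3*x at the endpoints):
  F(1) − F(−1) = -199/60 − (-431/60) = 58/15.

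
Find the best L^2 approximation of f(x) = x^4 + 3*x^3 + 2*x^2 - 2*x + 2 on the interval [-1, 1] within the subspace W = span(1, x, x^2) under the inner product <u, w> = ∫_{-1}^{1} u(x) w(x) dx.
g(x) = 20*x^2/7 - x/5 + 67/35

The best approximation g ∈ W is the orthogonal projection of f onto W. Writing g = a_0 + a_1 x + a_2 x^2, the coefficients solve the normal equations G · a = b where
  G_{ij} = <φ_i, φ_j> and b_i = <f, φ_i>, with φ_0 = 1, φ_1 = x, φ_2 = x^2.
G =
  [2, 0, 2/3]
  [0, 2/3, 0]
  [2/3, 0, 2/5],
b = (86/15, -2/15, 254/105).
Solving gives a_0 = 67/35, a_1 = -1/5, a_2 = 20/7, so
  g(x) = 20*x^2/7 - x/5 + 67/35.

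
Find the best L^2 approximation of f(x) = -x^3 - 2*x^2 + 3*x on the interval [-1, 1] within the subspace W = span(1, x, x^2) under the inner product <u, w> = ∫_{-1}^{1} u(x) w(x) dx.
g(x) = -2*x^2 + 12*x/5

The best approximation g ∈ W is the orthogonal projection of f onto W. Writing g = a_0 + a_1 x + a_2 x^2, the coefficients solve the normal equations G · a = b where
  G_{ij} = <φ_i, φ_j> and b_i = <f, φ_i>, with φ_0 = 1, φ_1 = x, φ_2 = x^2.
G =
  [2, 0, 2/3]
  [0, 2/3, 0]
  [2/3, 0, 2/5],
b = (-4/3, 8/5, -4/5).
Solving gives a_0 = 0, a_1 = 12/5, a_2 = -2, so
  g(x) = -2*x^2 + 12*x/5.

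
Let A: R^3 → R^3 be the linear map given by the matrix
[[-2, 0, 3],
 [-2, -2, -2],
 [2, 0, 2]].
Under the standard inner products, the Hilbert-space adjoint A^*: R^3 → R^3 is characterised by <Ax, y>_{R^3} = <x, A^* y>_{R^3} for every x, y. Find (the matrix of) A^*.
A^* = A^T =
[[-2, -2, 2],
 [0, -2, 0],
 [3, -2, 2]]

For real matrices with standard dot products, the defining identity <Ax, y> = <x, A^* y> gives (Ax)^T y = x^T (A^*) y, i.e. x^T A^T y = x^T (A^*) y. Since this holds for all x, y, we must have A^* = A^T. Therefore
A^* =
[[-2, -2, 2],
 [0, -2, 0],
 [3, -2, 2]].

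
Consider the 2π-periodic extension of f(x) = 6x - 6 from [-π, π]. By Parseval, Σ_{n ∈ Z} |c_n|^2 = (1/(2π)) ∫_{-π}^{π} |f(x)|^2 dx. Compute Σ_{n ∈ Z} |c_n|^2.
Σ |c_n|^2 = 12π^2 + 36

Expand and integrate term by term over [-π, π]:
  ∫ (6x)^2 dx = 36·(2π^3/3); ∫ 2·6·(-6)·x dx = 0 (odd integrand); ∫ (-6)^2 dx = 36·2π.
So (1/(2π)) ∫_{-π}^{π} (6x - 6)^2 dx = 36π^2/3 + 36 = 12π^2 + 36.
Parseval ⇒ Σ |c_n|^2 = 12π^2 + 36.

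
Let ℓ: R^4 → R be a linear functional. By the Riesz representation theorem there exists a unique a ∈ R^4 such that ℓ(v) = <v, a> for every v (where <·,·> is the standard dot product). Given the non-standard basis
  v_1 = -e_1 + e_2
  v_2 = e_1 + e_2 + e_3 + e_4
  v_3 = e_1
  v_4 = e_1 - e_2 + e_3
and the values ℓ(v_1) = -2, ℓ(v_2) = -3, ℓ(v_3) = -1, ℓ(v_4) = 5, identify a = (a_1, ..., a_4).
a = (-1, -3, 3, -2)

Write a = (a_1, ..., a_4) in the standard basis. For each basis vector v_i, ℓ(v_i) = <v_i, a> is a linear equation in the a_j's. Collect the n equations into a matrix system V a = ℓ, where row i of V is v_i (expressed in the standard basis). Since V is invertible (lower-triangular with 1s on the diagonal, up to permutation), solve by back-substitution:
  V =
[[-1, 1, 0, 0],
 [1, 1, 1, 1],
 [1, 0, 0, 0],
 [1, -1, 1, 0]]
  V a = (-2, -3, -1, 5)
Solving gives a = (-1, -3, 3, -2).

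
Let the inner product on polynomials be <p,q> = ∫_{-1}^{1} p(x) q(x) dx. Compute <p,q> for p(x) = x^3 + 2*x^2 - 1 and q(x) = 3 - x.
<p,q> = -12/5

Expand the product: p(x)·q(x) = -x^4 + x^3 + 6*x^2 + x - 3.
∫_{-1}^{1} of each monomial x^k gives [2/(k+1) if k even, 0 if k odd]. Integrating term-by-term (or equivalently evaluating the antiderivative F(x) = -x^5/5 + x^4/4 + 2*x^3 + x^2/2 - 3*x at the endpoints):
  F(1) − F(−1) = -9/20 − (39/20) = -12/5.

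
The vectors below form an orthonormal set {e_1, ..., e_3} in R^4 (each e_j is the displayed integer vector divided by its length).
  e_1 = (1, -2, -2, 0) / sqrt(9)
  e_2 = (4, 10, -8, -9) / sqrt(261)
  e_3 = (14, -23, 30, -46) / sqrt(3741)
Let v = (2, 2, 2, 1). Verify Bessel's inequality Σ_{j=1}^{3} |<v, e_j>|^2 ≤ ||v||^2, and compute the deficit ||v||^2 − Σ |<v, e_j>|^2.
Σ |<v, e_j>|^2 = 521/129; ||v||^2 = 13; deficit = 1156/129

Write each e_j = u_j / sqrt(<u_j, u_j>) where u_j is the displayed integer vector. Then <v, e_j> = <v, u_j> / sqrt(<u_j, u_j>), so |<v, e_j>|^2 = <v, u_j>^2 / <u_j, u_j>.
Coefficients: <v, e_1> = -6/sqrt(9), <v, e_2> = 3/sqrt(261), <v, e_3> = -4/sqrt(3741).
Square and sum: Σ |<v, e_j>|^2 = 521/129.
Compute ||v||^2 = v·v = 13.
Deficit = 13 − 521/129 = 1156/129 ≥ 0, confirming Bessel's inequality. (The deficit equals ||v − Σ <v,e_j> e_j||^2, the squared distance from v to span{e_j}.)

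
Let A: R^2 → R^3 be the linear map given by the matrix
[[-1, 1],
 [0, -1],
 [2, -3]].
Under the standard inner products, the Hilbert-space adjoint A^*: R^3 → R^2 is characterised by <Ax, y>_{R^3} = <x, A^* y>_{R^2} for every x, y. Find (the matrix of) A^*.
A^* = A^T =
[[-1, 0, 2],
 [1, -1, -3]]

For real matrices with standard dot products, the defining identity <Ax, y> = <x, A^* y> gives (Ax)^T y = x^T (A^*) y, i.e. x^T A^T y = x^T (A^*) y. Since this holds for all x, y, we must have A^* = A^T. Therefore
A^* =
[[-1, 0, 2],
 [1, -1, -3]].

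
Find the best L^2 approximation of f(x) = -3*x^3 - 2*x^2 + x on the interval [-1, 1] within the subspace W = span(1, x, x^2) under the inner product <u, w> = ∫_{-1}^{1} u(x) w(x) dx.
g(x) = -2*x^2 - 4*x/5

The best approximation g ∈ W is the orthogonal projection of f onto W. Writing g = a_0 + a_1 x + a_2 x^2, the coefficients solve the normal equations G · a = b where
  G_{ij} = <φ_i, φ_j> and b_i = <f, φ_i>, with φ_0 = 1, φ_1 = x, φ_2 = x^2.
G =
  [2, 0, 2/3]
  [0, 2/3, 0]
  [2/3, 0, 2/5],
b = (-4/3, -8/15, -4/5).
Solving gives a_0 = 0, a_1 = -4/5, a_2 = -2, so
  g(x) = -2*x^2 - 4*x/5.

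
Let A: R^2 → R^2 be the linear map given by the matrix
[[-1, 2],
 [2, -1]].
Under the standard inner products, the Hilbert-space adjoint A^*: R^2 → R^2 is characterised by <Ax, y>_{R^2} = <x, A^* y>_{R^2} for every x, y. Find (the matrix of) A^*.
A^* = A^T =
[[-1, 2],
 [2, -1]]

For real matrices with standard dot products, the defining identity <Ax, y> = <x, A^* y> gives (Ax)^T y = x^T (A^*) y, i.e. x^T A^T y = x^T (A^*) y. Since this holds for all x, y, we must have A^* = A^T. Therefore
A^* =
[[-1, 2],
 [2, -1]].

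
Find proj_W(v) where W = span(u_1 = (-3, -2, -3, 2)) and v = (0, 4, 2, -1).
proj_W(v) = (24/13, 16/13, 24/13, -16/13)

Set up U = [u_1 | ... | u_1] ∈ R^(4×1). The projector onto W = col(U) is P = U (U^T U)^(-1) U^T.
Compute U^T U =
  [26],
and U^T v = (-16).
Solve U^T U · c = U^T v for the coefficients: c = (-8/13). The projection is proj_W(v) = U c.
Check: (v - proj_W(v)) · u_1 = 0  (should be 0).
Result: proj_W(v) = (24/13, 16/13, 24/13, -16/13).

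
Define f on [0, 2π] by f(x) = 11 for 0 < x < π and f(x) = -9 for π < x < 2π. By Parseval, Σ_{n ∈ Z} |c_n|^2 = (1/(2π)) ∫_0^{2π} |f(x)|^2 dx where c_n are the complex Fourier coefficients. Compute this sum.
Σ |c_n|^2 = 101

Parseval equates the L^2 energy of f (normalised by 1/(2π)) with the ℓ^2 sum of its Fourier coefficients: (1/(2π)) ∫_0^{2π} |f|^2 = Σ |c_n|^2.
Compute the left side: (1/(2π)) [∫_0^π 11^2 dx + ∫_π^{2π} (-9)^2 dx] = (1/(2π)) · (121π + 81π) = (121 + 81)/2 = 101.
So Σ_{n ∈ Z} |c_n|^2 = 101.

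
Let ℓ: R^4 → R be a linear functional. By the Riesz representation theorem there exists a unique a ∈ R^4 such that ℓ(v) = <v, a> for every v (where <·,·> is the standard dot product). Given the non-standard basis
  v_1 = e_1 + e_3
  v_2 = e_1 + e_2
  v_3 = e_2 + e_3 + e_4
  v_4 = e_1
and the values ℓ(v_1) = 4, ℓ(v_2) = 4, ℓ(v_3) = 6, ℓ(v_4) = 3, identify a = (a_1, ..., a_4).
a = (3, 1, 1, 4)

Write a = (a_1, ..., a_4) in the standard basis. For each basis vector v_i, ℓ(v_i) = <v_i, a> is a linear equation in the a_j's. Collect the n equations into a matrix system V a = ℓ, where row i of V is v_i (expressed in the standard basis). Since V is invertible (lower-triangular with 1s on the diagonal, up to permutation), solve by back-substitution:
  V =
[[1, 0, 1, 0],
 [1, 1, 0, 0],
 [0, 1, 1, 1],
 [1, 0, 0, 0]]
  V a = (4, 4, 6, 3)
Solving gives a = (3, 1, 1, 4).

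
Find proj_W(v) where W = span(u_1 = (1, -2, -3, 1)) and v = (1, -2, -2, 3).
proj_W(v) = (14/15, -28/15, -14/5, 14/15)

Set up U = [u_1 | ... | u_1] ∈ R^(4×1). The projector onto W = col(U) is P = U (U^T U)^(-1) U^T.
Compute U^T U =
  [15],
and U^T v = (14).
Solve U^T U · c = U^T v for the coefficients: c = (14/15). The projection is proj_W(v) = U c.
Check: (v - proj_W(v)) · u_1 = 0  (should be 0).
Result: proj_W(v) = (14/15, -28/15, -14/5, 14/15).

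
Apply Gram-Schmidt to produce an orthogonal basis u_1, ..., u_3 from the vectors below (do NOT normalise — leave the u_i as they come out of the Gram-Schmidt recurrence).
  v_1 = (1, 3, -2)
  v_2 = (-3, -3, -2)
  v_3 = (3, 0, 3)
Orthogonal basis:
  u_1 = (1, 3, -2)
  u_2 = (-17/7, -9/7, -22/7)
  u_3 = (54/61, -36/61, -27/61)

Apply the Gram-Schmidt recurrence
  u_1 = v_1
  u_i = v_i − Σ_{j<i} ((v_i · u_j) / (u_j · u_j)) · u_j.

Step by step this gives:
  u_1 = (1, 3, -2)
  u_2 = (-17/7, -9/7, -22/7)
  u_3 = (54/61, -36/61, -27/61)

Orthogonality check:
  u_2 · u_1 = 0 (should be 0)
  u_3 · u_1 = 0 (should be 0)
  u_3 · u_2 = 0 (should be 0)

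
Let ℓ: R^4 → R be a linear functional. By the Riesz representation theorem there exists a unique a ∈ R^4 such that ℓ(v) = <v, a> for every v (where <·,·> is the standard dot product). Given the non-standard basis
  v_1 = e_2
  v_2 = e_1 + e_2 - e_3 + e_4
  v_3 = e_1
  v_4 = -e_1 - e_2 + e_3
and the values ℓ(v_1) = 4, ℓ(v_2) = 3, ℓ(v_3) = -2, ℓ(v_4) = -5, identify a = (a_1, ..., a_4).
a = (-2, 4, -3, -2)

Write a = (a_1, ..., a_4) in the standard basis. For each basis vector v_i, ℓ(v_i) = <v_i, a> is a linear equation in the a_j's. Collect the n equations into a matrix system V a = ℓ, where row i of V is v_i (expressed in the standard basis). Since V is invertible (lower-triangular with 1s on the diagonal, up to permutation), solve by back-substitution:
  V =
[[0, 1, 0, 0],
 [1, 1, -1, 1],
 [1, 0, 0, 0],
 [-1, -1, 1, 0]]
  V a = (4, 3, -2, -5)
Solving gives a = (-2, 4, -3, -2).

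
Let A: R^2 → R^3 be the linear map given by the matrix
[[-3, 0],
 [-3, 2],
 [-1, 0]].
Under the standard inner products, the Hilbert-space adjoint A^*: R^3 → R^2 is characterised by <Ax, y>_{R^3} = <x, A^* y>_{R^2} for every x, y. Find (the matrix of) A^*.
A^* = A^T =
[[-3, -3, -1],
 [0, 2, 0]]

For real matrices with standard dot products, the defining identity <Ax, y> = <x, A^* y> gives (Ax)^T y = x^T (A^*) y, i.e. x^T A^T y = x^T (A^*) y. Since this holds for all x, y, we must have A^* = A^T. Therefore
A^* =
[[-3, -3, -1],
 [0, 2, 0]].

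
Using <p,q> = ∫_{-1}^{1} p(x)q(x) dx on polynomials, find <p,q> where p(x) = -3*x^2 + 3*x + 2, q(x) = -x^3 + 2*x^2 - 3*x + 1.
<p,q> = -74/15

Expand the product: p(x)·q(x) = 3*x^5 - 9*x^4 + 13*x^3 - 8*x^2 - 3*x + 2.
∫_{-1}^{1} of each monomial x^k gives [2/(k+1) if k even, 0 if k odd]. Integrating term-by-term (or equivalently evaluating the antiderivative F(x) = x^6/2 - 9*x^5/5 + 13*x^4/4 - 8*x^3/3 - 3*x^2/2 + 2*x at the endpoints):
  F(1) − F(−1) = -13/60 − (283/60) = -74/15.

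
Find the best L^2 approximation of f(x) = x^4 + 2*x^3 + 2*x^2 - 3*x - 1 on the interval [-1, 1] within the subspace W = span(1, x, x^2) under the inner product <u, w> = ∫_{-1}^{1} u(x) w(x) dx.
g(x) = 20*x^2/7 - 9*x/5 - 38/35

The best approximation g ∈ W is the orthogonal projection of f onto W. Writing g = a_0 + a_1 x + a_2 x^2, the coefficients solve the normal equations G · a = b where
  G_{ij} = <φ_i, φ_j> and b_i = <f, φ_i>, with φ_0 = 1, φ_1 = x, φ_2 = x^2.
G =
  [2, 0, 2/3]
  [0, 2/3, 0]
  [2/3, 0, 2/5],
b = (-4/15, -6/5, 44/105).
Solving gives a_0 = -38/35, a_1 = -9/5, a_2 = 20/7, so
  g(x) = 20*x^2/7 - 9*x/5 - 38/35.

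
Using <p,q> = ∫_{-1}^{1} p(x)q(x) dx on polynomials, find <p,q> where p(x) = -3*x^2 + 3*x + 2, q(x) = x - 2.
<p,q> = -2

Expand the product: p(x)·q(x) = -3*x^3 + 9*x^2 - 4*x - 4.
∫_{-1}^{1} of each monomial x^k gives [2/(k+1) if k even, 0 if k odd]. Integrating term-by-term (or equivalently evaluating the antiderivative F(x) = -3*x^4/4 + 3*x^3 - 2*x^2 - 4*x at the endpoints):
  F(1) − F(−1) = -15/4 − (-7/4) = -2.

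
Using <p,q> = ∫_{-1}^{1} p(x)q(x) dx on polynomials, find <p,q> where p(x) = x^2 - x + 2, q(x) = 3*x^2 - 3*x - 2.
<p,q> = -32/15

Expand the product: p(x)·q(x) = 3*x^4 - 6*x^3 + 7*x^2 - 4*x - 4.
∫_{-1}^{1} of each monomial x^k gives [2/(k+1) if k even, 0 if k odd]. Integrating term-by-term (or equivalently evaluating the antiderivative F(x) = 3*x^5/5 - 3*x^4/2 + 7*x^3/3 - 2*x^2 - 4*x at the endpoints):
  F(1) − F(−1) = -137/30 − (-73/30) = -32/15.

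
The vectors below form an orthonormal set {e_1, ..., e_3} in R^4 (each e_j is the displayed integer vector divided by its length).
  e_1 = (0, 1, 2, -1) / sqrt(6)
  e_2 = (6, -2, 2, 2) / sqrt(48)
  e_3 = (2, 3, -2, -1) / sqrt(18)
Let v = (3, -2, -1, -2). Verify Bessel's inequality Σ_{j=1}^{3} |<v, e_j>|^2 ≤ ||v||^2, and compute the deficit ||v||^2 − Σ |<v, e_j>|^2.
Σ |<v, e_j>|^2 = 62/9; ||v||^2 = 18; deficit = 100/9

Write each e_j = u_j / sqrt(<u_j, u_j>) where u_j is the displayed integer vector. Then <v, e_j> = <v, u_j> / sqrt(<u_j, u_j>), so |<v, e_j>|^2 = <v, u_j>^2 / <u_j, u_j>.
Coefficients: <v, e_1> = -2/sqrt(6), <v, e_2> = 16/sqrt(48), <v, e_3> = 4/sqrt(18).
Square and sum: Σ |<v, e_j>|^2 = 62/9.
Compute ||v||^2 = v·v = 18.
Deficit = 18 − 62/9 = 100/9 ≥ 0, confirming Bessel's inequality. (The deficit equals ||v − Σ <v,e_j> e_j||^2, the squared distance from v to span{e_j}.)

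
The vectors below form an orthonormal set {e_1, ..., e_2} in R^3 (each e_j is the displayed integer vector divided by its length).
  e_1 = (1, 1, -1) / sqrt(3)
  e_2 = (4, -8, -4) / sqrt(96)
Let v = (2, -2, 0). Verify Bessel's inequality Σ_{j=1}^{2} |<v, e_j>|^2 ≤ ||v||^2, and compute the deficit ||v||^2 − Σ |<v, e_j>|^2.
Σ |<v, e_j>|^2 = 6; ||v||^2 = 8; deficit = 2

Write each e_j = u_j / sqrt(<u_j, u_j>) where u_j is the displayed integer vector. Then <v, e_j> = <v, u_j> / sqrt(<u_j, u_j>), so |<v, e_j>|^2 = <v, u_j>^2 / <u_j, u_j>.
Coefficients: <v, e_1> = 0/sqrt(3), <v, e_2> = 24/sqrt(96).
Square and sum: Σ |<v, e_j>|^2 = 6.
Compute ||v||^2 = v·v = 8.
Deficit = 8 − 6 = 2 ≥ 0, confirming Bessel's inequality. (The deficit equals ||v − Σ <v,e_j> e_j||^2, the squared distance from v to span{e_j}.)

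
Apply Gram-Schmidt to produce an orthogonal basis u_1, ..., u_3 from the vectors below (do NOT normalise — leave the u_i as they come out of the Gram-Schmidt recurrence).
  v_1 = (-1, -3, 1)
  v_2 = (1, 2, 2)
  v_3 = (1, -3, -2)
Orthogonal basis:
  u_1 = (-1, -3, 1)
  u_2 = (6/11, 7/11, 27/11)
  u_3 = (76/37, -57/74, -19/74)

Apply the Gram-Schmidt recurrence
  u_1 = v_1
  u_i = v_i − Σ_{j<i} ((v_i · u_j) / (u_j · u_j)) · u_j.

Step by step this gives:
  u_1 = (-1, -3, 1)
  u_2 = (6/11, 7/11, 27/11)
  u_3 = (76/37, -57/74, -19/74)

Orthogonality check:
  u_2 · u_1 = 0 (should be 0)
  u_3 · u_1 = 0 (should be 0)
  u_3 · u_2 = 0 (should be 0)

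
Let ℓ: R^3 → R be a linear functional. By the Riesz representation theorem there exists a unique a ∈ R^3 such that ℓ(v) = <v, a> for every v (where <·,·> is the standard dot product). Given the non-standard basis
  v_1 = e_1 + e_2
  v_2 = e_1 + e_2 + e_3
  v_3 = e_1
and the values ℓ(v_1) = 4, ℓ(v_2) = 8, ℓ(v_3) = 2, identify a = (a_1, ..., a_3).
a = (2, 2, 4)

Write a = (a_1, ..., a_3) in the standard basis. For each basis vector v_i, ℓ(v_i) = <v_i, a> is a linear equation in the a_j's. Collect the n equations into a matrix system V a = ℓ, where row i of V is v_i (expressed in the standard basis). Since V is invertible (lower-triangular with 1s on the diagonal, up to permutation), solve by back-substitution:
  V =
[[1, 1, 0],
 [1, 1, 1],
 [1, 0, 0]]
  V a = (4, 8, 2)
Solving gives a = (2, 2, 4).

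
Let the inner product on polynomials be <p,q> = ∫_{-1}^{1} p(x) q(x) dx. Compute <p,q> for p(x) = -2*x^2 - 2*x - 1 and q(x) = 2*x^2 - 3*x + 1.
<p,q> = -34/15

Expand the product: p(x)·q(x) = -4*x^4 + 2*x^3 + 2*x^2 + x - 1.
∫_{-1}^{1} of each monomial x^k gives [2/(k+1) if k even, 0 if k odd]. Integrating term-by-term (or equivalently evaluating the antiderivative F(x) = -4*x^5/5 + x^4/2 + 2*x^3/3 + x^2/2 - x at the endpoints):
  F(1) − F(−1) = -2/15 − (32/15) = -34/15.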